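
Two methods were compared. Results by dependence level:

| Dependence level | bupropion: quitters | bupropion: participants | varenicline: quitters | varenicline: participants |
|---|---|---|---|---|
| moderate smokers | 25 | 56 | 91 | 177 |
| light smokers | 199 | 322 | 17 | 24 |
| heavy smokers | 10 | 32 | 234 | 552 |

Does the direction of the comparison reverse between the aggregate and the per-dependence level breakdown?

Moderate smokers: bupropion 25/56 = 44.6%, varenicline 91/177 = 51.4% → varenicline
Light smokers: bupropion 199/322 = 61.8%, varenicline 17/24 = 70.8% → varenicline
Heavy smokers: bupropion 10/32 = 31.2%, varenicline 234/552 = 42.4% → varenicline
Overall: bupropion 234/410 = 57.1%, varenicline 342/753 = 45.4% → bupropion
Varenicline wins each dependence group but bupropion wins overall — the comparison reverses. Varenicline's participants skew toward heavy smokers, which has a lower base rate.

Yes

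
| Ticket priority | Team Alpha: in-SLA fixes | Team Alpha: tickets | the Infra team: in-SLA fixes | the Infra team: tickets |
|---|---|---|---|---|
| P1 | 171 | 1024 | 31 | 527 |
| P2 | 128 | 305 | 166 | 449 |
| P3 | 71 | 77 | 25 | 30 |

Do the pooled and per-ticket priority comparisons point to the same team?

P1: Team Alpha 171/1024 = 16.7%, the Infra team 31/527 = 5.9% → Team Alpha
P2: Team Alpha 128/305 = 42.0%, the Infra team 166/449 = 37.0% → Team Alpha
P3: Team Alpha 71/77 = 92.2%, the Infra team 25/30 = 83.3% → Team Alpha
Overall: Team Alpha 370/1406 = 26.3%, the Infra team 222/1006 = 22.1% → Team Alpha
Team Alpha wins overall and in every ticket group — no reversal.

Yes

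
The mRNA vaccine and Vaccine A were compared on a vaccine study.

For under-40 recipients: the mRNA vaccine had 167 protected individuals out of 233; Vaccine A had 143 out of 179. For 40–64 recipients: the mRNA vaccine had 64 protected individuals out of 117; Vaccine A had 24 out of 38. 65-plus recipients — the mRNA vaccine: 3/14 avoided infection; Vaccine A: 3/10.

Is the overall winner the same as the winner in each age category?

Under-40: the mRNA vaccine 167/233 = 71.7%, Vaccine A 143/179 = 79.9% → Vaccine A
40–64: the mRNA vaccine 64/117 = 54.7%, Vaccine A 24/38 = 63.2% → Vaccine A
65-plus: the mRNA vaccine 3/14 = 21.4%, Vaccine A 3/10 = 30.0% → Vaccine A
Overall: the mRNA vaccine 234/364 = 64.3%, Vaccine A 170/227 = 74.9% → Vaccine A
Vaccine A wins overall and in every age group — no reversal.

Yes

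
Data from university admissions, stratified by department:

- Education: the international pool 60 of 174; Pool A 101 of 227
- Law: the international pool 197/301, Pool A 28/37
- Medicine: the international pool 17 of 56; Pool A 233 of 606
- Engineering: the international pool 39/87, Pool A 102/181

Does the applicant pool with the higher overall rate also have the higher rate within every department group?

No

Education: the international pool 60/174 = 34.5%, Pool A 101/227 = 44.5% → Pool A
Law: the international pool 197/301 = 65.4%, Pool A 28/37 = 75.7% → Pool A
Medicine: the international pool 17/56 = 30.4%, Pool A 233/606 = 38.4% → Pool A
Engineering: the international pool 39/87 = 44.8%, Pool A 102/181 = 56.4% → Pool A
Overall: the international pool 313/618 = 50.6%, Pool A 464/1051 = 44.1% → the international pool
Pool A wins each department group but the international pool wins overall — the comparison reverses. Pool A's applicants skew toward Medicine, which has a lower base rate.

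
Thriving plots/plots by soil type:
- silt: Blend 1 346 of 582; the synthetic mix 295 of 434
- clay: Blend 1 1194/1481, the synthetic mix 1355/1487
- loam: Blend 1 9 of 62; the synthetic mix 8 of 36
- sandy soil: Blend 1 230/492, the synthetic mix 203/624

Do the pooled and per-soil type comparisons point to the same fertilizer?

No

Silt: Blend 1 346/582 = 59.5%, the synthetic mix 295/434 = 68.0% → the synthetic mix
Clay: Blend 1 1194/1481 = 80.6%, the synthetic mix 1355/1487 = 91.1% → the synthetic mix
Loam: Blend 1 9/62 = 14.5%, the synthetic mix 8/36 = 22.2% → the synthetic mix
Sandy soil: Blend 1 230/492 = 46.7%, the synthetic mix 203/624 = 32.5% → Blend 1
Overall: Blend 1 1779/2617 = 68.0%, the synthetic mix 1861/2581 = 72.1% → the synthetic mix
Neither sweeps: Blend 1 wins 1 of 4 groups, the synthetic mix wins 3. The synthetic mix wins overall but not every group — no Simpson reversal.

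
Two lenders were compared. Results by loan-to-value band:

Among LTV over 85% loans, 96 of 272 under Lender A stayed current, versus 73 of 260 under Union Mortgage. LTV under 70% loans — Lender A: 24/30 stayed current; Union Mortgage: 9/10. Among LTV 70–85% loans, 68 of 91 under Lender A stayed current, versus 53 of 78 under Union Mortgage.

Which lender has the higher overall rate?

Lender A

LTV over 85%: Lender A 96/272 = 35.3%, Union Mortgage 73/260 = 28.1% → Lender A
LTV under 70%: Lender A 24/30 = 80.0%, Union Mortgage 9/10 = 90.0% → Union Mortgage
LTV 70–85%: Lender A 68/91 = 74.7%, Union Mortgage 53/78 = 67.9% → Lender A
Overall: Lender A 188/393 = 47.8%, Union Mortgage 135/348 = 38.8% → Lender A
(Neither sweeps every loan-to-value group, but Lender A has the higher pooled rate.)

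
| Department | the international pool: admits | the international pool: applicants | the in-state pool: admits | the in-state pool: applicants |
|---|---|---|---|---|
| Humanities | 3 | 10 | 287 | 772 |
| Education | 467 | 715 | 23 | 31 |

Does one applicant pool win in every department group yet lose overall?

Yes

Humanities: the international pool 3/10 = 30.0%, the in-state pool 287/772 = 37.2% → the in-state pool
Education: the international pool 467/715 = 65.3%, the in-state pool 23/31 = 74.2% → the in-state pool
Overall: the international pool 470/725 = 64.8%, the in-state pool 310/803 = 38.6% → the international pool
The in-state pool wins each department group but the international pool wins overall — the comparison reverses. The in-state pool's applicants skew toward Humanities, which has a lower base rate.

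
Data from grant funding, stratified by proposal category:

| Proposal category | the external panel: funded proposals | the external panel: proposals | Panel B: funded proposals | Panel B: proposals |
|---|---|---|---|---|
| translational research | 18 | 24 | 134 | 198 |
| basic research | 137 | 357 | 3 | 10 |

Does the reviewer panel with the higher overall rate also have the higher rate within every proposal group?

No

Translational research: the external panel 18/24 = 75.0%, Panel B 134/198 = 67.7% → the external panel
Basic research: the external panel 137/357 = 38.4%, Panel B 3/10 = 30.0% → the external panel
Overall: the external panel 155/381 = 40.7%, Panel B 137/208 = 65.9% → Panel B
The external panel wins each proposal group but Panel B wins overall — the comparison reverses. The external panel's proposals skew toward basic research, which has a lower base rate.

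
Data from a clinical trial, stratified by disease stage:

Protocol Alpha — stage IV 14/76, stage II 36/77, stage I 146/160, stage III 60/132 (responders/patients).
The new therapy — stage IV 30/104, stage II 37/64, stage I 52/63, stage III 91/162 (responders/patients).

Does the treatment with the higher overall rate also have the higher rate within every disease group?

Stage IV: Protocol Alpha 14/76 = 18.4%, the new therapy 30/104 = 28.8% → the new therapy
Stage II: Protocol Alpha 36/77 = 46.8%, the new therapy 37/64 = 57.8% → the new therapy
Stage I: Protocol Alpha 146/160 = 91.2%, the new therapy 52/63 = 82.5% → Protocol Alpha
Stage III: Protocol Alpha 60/132 = 45.5%, the new therapy 91/162 = 56.2% → the new therapy
Overall: Protocol Alpha 256/445 = 57.5%, the new therapy 210/393 = 53.4% → Protocol Alpha
Neither sweeps: Protocol Alpha wins 1 of 4 groups, the new therapy wins 3. Protocol Alpha wins overall but not every group — no Simpson reversal.

No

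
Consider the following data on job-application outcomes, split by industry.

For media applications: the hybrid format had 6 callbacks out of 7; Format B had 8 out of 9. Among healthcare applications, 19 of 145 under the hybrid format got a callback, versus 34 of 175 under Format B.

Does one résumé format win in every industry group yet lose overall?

Media: the hybrid format 6/7 = 85.7%, Format B 8/9 = 88.9% → Format B
Healthcare: the hybrid format 19/145 = 13.1%, Format B 34/175 = 19.4% → Format B
Overall: the hybrid format 25/152 = 16.4%, Format B 42/184 = 22.8% → Format B
Format B wins overall and in every industry group — no reversal.

No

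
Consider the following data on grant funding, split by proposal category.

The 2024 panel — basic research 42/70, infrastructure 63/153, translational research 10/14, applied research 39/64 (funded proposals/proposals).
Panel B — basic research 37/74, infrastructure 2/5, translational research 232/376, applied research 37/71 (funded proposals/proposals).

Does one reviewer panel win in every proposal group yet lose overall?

Basic research: the 2024 panel 42/70 = 60.0%, Panel B 37/74 = 50.0% → the 2024 panel
Infrastructure: the 2024 panel 63/153 = 41.2%, Panel B 2/5 = 40.0% → the 2024 panel
Translational research: the 2024 panel 10/14 = 71.4%, Panel B 232/376 = 61.7% → the 2024 panel
Applied research: the 2024 panel 39/64 = 60.9%, Panel B 37/71 = 52.1% → the 2024 panel
Overall: the 2024 panel 154/301 = 51.2%, Panel B 308/526 = 58.6% → Panel B
The 2024 panel wins each proposal group but Panel B wins overall — the comparison reverses. The 2024 panel's proposals skew toward infrastructure, which has a lower base rate.

Yes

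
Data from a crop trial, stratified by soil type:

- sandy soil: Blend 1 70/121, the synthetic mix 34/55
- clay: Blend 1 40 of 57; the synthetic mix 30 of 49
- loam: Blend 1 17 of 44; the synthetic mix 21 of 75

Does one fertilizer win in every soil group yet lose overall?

No

Sandy soil: Blend 1 70/121 = 57.9%, the synthetic mix 34/55 = 61.8% → the synthetic mix
Clay: Blend 1 40/57 = 70.2%, the synthetic mix 30/49 = 61.2% → Blend 1
Loam: Blend 1 17/44 = 38.6%, the synthetic mix 21/75 = 28.0% → Blend 1
Overall: Blend 1 127/222 = 57.2%, the synthetic mix 85/179 = 47.5% → Blend 1
Neither sweeps: Blend 1 wins 2 of 3 groups, the synthetic mix wins 1. Blend 1 wins overall but not every group — no Simpson reversal.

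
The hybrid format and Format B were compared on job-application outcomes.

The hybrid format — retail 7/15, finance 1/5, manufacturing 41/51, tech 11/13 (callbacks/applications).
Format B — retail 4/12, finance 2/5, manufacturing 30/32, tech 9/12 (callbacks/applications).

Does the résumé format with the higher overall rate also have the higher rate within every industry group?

Retail: the hybrid format 7/15 = 46.7%, Format B 4/12 = 33.3% → the hybrid format
Finance: the hybrid format 1/5 = 20.0%, Format B 2/5 = 40.0% → Format B
Manufacturing: the hybrid format 41/51 = 80.4%, Format B 30/32 = 93.8% → Format B
Tech: the hybrid format 11/13 = 84.6%, Format B 9/12 = 75.0% → the hybrid format
Overall: the hybrid format 60/84 = 71.4%, Format B 45/61 = 73.8% → Format B
Neither sweeps: the hybrid format wins 2 of 4 groups, Format B wins 2. Format B wins overall but not every group — no Simpson reversal.

No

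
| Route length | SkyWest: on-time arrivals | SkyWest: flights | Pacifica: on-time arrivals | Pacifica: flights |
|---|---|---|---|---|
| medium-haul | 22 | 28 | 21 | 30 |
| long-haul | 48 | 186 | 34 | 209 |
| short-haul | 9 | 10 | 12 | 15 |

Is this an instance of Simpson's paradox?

Medium-haul: SkyWest 22/28 = 78.6%, Pacifica 21/30 = 70.0% → SkyWest
Long-haul: SkyWest 48/186 = 25.8%, Pacifica 34/209 = 16.3% → SkyWest
Short-haul: SkyWest 9/10 = 90.0%, Pacifica 12/15 = 80.0% → SkyWest
Overall: SkyWest 79/224 = 35.3%, Pacifica 67/254 = 26.4% → SkyWest
SkyWest wins overall and in every route group — no reversal.

No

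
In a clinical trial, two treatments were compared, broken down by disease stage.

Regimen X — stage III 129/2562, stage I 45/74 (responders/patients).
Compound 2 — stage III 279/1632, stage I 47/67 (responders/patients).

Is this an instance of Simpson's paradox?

No

Stage III: Regimen X 129/2562 = 5.0%, Compound 2 279/1632 = 17.1% → Compound 2
Stage I: Regimen X 45/74 = 60.8%, Compound 2 47/67 = 70.1% → Compound 2
Overall: Regimen X 174/2636 = 6.6%, Compound 2 326/1699 = 19.2% → Compound 2
Compound 2 wins overall and in every disease group — no reversal.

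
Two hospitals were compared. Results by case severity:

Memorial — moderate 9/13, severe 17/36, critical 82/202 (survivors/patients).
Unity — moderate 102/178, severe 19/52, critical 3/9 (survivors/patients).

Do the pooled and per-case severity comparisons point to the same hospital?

Moderate: Memorial 9/13 = 69.2%, Unity 102/178 = 57.3% → Memorial
Severe: Memorial 17/36 = 47.2%, Unity 19/52 = 36.5% → Memorial
Critical: Memorial 82/202 = 40.6%, Unity 3/9 = 33.3% → Memorial
Overall: Memorial 108/251 = 43.0%, Unity 124/239 = 51.9% → Unity
Memorial wins each case group but Unity wins overall — the comparison reverses. Memorial's patients skew toward critical, which has a lower base rate.

No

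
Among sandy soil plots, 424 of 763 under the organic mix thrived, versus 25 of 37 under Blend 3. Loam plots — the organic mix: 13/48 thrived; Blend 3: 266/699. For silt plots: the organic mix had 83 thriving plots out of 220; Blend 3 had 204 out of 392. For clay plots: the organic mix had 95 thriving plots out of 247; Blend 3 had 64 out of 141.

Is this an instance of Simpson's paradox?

Yes

Sandy soil: the organic mix 424/763 = 55.6%, Blend 3 25/37 = 67.6% → Blend 3
Loam: the organic mix 13/48 = 27.1%, Blend 3 266/699 = 38.1% → Blend 3
Silt: the organic mix 83/220 = 37.7%, Blend 3 204/392 = 52.0% → Blend 3
Clay: the organic mix 95/247 = 38.5%, Blend 3 64/141 = 45.4% → Blend 3
Overall: the organic mix 615/1278 = 48.1%, Blend 3 559/1269 = 44.1% → the organic mix
Blend 3 wins each soil group but the organic mix wins overall — the comparison reverses. Blend 3's plots skew toward loam, which has a lower base rate.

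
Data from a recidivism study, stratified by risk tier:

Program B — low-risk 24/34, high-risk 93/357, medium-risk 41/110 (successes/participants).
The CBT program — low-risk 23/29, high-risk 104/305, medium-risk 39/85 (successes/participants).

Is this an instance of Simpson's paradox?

No

Low-risk: Program B 24/34 = 70.6%, the CBT program 23/29 = 79.3% → the CBT program
High-risk: Program B 93/357 = 26.1%, the CBT program 104/305 = 34.1% → the CBT program
Medium-risk: Program B 41/110 = 37.3%, the CBT program 39/85 = 45.9% → the CBT program
Overall: Program B 158/501 = 31.5%, the CBT program 166/419 = 39.6% → the CBT program
The CBT program wins overall and in every risk group — no reversal.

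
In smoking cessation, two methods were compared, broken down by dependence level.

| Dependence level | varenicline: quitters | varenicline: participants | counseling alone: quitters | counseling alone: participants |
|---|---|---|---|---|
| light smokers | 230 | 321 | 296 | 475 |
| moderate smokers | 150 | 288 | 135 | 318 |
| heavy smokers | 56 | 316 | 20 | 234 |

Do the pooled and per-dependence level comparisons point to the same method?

Light smokers: varenicline 230/321 = 71.7%, counseling alone 296/475 = 62.3% → varenicline
Moderate smokers: varenicline 150/288 = 52.1%, counseling alone 135/318 = 42.5% → varenicline
Heavy smokers: varenicline 56/316 = 17.7%, counseling alone 20/234 = 8.5% → varenicline
Overall: varenicline 436/925 = 47.1%, counseling alone 451/1027 = 43.9% → varenicline
Varenicline wins overall and in every dependence group — no reversal.

Yes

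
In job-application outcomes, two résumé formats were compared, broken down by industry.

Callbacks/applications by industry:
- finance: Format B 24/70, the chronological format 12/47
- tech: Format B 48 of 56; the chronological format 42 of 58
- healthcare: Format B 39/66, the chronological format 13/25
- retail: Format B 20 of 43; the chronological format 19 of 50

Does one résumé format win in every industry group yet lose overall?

No

Finance: Format B 24/70 = 34.3%, the chronological format 12/47 = 25.5% → Format B
Tech: Format B 48/56 = 85.7%, the chronological format 42/58 = 72.4% → Format B
Healthcare: Format B 39/66 = 59.1%, the chronological format 13/25 = 52.0% → Format B
Retail: Format B 20/43 = 46.5%, the chronological format 19/50 = 38.0% → Format B
Overall: Format B 131/235 = 55.7%, the chronological format 86/180 = 47.8% → Format B
Format B wins overall and in every industry group — no reversal.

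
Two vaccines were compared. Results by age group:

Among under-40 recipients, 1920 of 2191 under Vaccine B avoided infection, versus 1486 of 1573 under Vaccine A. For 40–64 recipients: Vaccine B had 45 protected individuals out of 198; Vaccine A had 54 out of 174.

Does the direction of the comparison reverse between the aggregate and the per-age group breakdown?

Under-40: Vaccine B 1920/2191 = 87.6%, Vaccine A 1486/1573 = 94.5% → Vaccine A
40–64: Vaccine B 45/198 = 22.7%, Vaccine A 54/174 = 31.0% → Vaccine A
Overall: Vaccine B 1965/2389 = 82.3%, Vaccine A 1540/1747 = 88.2% → Vaccine A
Vaccine A wins overall and in every age group — no reversal.

No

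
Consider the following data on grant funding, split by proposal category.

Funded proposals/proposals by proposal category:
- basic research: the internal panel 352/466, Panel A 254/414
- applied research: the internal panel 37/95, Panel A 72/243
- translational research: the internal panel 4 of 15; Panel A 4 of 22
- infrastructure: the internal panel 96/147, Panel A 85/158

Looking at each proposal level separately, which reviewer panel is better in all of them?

the internal panel

Basic research: the internal panel 352/466 = 75.5%, Panel A 254/414 = 61.4% → the internal panel
Applied research: the internal panel 37/95 = 38.9%, Panel A 72/243 = 29.6% → the internal panel
Translational research: the internal panel 4/15 = 26.7%, Panel A 4/22 = 18.2% → the internal panel
Infrastructure: the internal panel 96/147 = 65.3%, Panel A 85/158 = 53.8% → the internal panel
The internal panel has the higher rate in all 4 groups.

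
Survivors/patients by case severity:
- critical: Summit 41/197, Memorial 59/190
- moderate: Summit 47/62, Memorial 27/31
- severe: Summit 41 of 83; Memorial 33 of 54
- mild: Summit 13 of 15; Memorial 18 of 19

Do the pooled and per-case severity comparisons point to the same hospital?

Critical: Summit 41/197 = 20.8%, Memorial 59/190 = 31.1% → Memorial
Moderate: Summit 47/62 = 75.8%, Memorial 27/31 = 87.1% → Memorial
Severe: Summit 41/83 = 49.4%, Memorial 33/54 = 61.1% → Memorial
Mild: Summit 13/15 = 86.7%, Memorial 18/19 = 94.7% → Memorial
Overall: Summit 142/357 = 39.8%, Memorial 137/294 = 46.6% → Memorial
Memorial wins overall and in every case group — no reversal.

Yes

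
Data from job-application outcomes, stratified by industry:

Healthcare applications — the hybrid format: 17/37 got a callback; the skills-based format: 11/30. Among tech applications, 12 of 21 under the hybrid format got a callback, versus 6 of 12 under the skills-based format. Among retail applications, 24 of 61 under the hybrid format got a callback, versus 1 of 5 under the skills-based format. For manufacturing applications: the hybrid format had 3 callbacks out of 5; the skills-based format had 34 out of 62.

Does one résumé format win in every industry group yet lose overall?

Yes

Healthcare: the hybrid format 17/37 = 45.9%, the skills-based format 11/30 = 36.7% → the hybrid format
Tech: the hybrid format 12/21 = 57.1%, the skills-based format 6/12 = 50.0% → the hybrid format
Retail: the hybrid format 24/61 = 39.3%, the skills-based format 1/5 = 20.0% → the hybrid format
Manufacturing: the hybrid format 3/5 = 60.0%, the skills-based format 34/62 = 54.8% → the hybrid format
Overall: the hybrid format 56/124 = 45.2%, the skills-based format 52/109 = 47.7% → the skills-based format
The hybrid format wins each industry group but the skills-based format wins overall — the comparison reverses. The hybrid format's applications skew toward retail, which has a lower base rate.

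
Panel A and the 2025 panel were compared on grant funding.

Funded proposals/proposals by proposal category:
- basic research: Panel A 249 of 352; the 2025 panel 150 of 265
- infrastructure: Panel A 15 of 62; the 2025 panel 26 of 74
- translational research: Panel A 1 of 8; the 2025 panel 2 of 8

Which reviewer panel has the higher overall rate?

Panel A

Basic research: Panel A 249/352 = 70.7%, the 2025 panel 150/265 = 56.6% → Panel A
Infrastructure: Panel A 15/62 = 24.2%, the 2025 panel 26/74 = 35.1% → the 2025 panel
Translational research: Panel A 1/8 = 12.5%, the 2025 panel 2/8 = 25.0% → the 2025 panel
Overall: Panel A 265/422 = 62.8%, the 2025 panel 178/347 = 51.3% → Panel A
(Neither sweeps every proposal group, but Panel A has the higher pooled rate.)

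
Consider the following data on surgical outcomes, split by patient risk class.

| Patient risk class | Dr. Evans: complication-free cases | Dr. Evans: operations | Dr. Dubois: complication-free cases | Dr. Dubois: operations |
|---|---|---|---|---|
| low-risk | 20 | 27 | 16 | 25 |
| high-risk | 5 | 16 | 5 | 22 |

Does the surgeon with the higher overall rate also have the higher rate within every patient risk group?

Low-risk: Dr. Evans 20/27 = 74.1%, Dr. Dubois 16/25 = 64.0% → Dr. Evans
High-risk: Dr. Evans 5/16 = 31.2%, Dr. Dubois 5/22 = 22.7% → Dr. Evans
Overall: Dr. Evans 25/43 = 58.1%, Dr. Dubois 21/47 = 44.7% → Dr. Evans
Dr. Evans wins overall and in every patient risk group — no reversal.

Yes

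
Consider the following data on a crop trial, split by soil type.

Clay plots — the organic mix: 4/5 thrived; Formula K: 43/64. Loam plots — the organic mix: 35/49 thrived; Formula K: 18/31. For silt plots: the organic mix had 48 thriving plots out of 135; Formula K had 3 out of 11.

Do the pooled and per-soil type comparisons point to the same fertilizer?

Clay: the organic mix 4/5 = 80.0%, Formula K 43/64 = 67.2% → the organic mix
Loam: the organic mix 35/49 = 71.4%, Formula K 18/31 = 58.1% → the organic mix
Silt: the organic mix 48/135 = 35.6%, Formula K 3/11 = 27.3% → the organic mix
Overall: the organic mix 87/189 = 46.0%, Formula K 64/106 = 60.4% → Formula K
The organic mix wins each soil group but Formula K wins overall — the comparison reverses. The organic mix's plots skew toward silt, which has a lower base rate.

No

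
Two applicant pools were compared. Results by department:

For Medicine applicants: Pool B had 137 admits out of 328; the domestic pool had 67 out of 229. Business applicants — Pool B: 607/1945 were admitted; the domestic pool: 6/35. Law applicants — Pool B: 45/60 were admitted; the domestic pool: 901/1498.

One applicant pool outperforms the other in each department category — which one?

Medicine: Pool B 137/328 = 41.8%, the domestic pool 67/229 = 29.3% → Pool B
Business: Pool B 607/1945 = 31.2%, the domestic pool 6/35 = 17.1% → Pool B
Law: Pool B 45/60 = 75.0%, the domestic pool 901/1498 = 60.1% → Pool B
Pool B has the higher rate in all 3 groups.

Pool B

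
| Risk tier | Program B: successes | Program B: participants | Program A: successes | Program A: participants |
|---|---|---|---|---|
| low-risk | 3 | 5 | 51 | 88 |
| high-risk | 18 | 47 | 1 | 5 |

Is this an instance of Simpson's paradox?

Yes

Low-risk: Program B 3/5 = 60.0%, Program A 51/88 = 58.0% → Program B
High-risk: Program B 18/47 = 38.3%, Program A 1/5 = 20.0% → Program B
Overall: Program B 21/52 = 40.4%, Program A 52/93 = 55.9% → Program A
Program B wins each risk group but Program A wins overall — the comparison reverses. Program B's participants skew toward high-risk, which has a lower base rate.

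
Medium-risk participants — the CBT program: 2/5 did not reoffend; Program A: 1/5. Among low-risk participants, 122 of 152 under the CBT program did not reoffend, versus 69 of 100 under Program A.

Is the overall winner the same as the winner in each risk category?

Medium-risk: the CBT program 2/5 = 40.0%, Program A 1/5 = 20.0% → the CBT program
Low-risk: the CBT program 122/152 = 80.3%, Program A 69/100 = 69.0% → the CBT program
Overall: the CBT program 124/157 = 79.0%, Program A 70/105 = 66.7% → the CBT program
The CBT program wins overall and in every risk group — no reversal.

Yes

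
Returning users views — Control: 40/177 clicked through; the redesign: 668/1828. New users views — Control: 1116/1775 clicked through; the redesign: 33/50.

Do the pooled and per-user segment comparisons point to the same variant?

No

Returning users: Control 40/177 = 22.6%, the redesign 668/1828 = 36.5% → the redesign
New users: Control 1116/1775 = 62.9%, the redesign 33/50 = 66.0% → the redesign
Overall: Control 1156/1952 = 59.2%, the redesign 701/1878 = 37.3% → Control
The redesign wins each user group but Control wins overall — the comparison reverses. The redesign's views skew toward returning users, which has a lower base rate.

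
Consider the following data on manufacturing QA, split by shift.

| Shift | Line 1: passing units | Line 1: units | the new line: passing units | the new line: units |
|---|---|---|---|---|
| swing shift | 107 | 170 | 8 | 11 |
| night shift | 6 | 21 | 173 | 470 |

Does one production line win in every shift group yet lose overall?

Yes

Swing shift: Line 1 107/170 = 62.9%, the new line 8/11 = 72.7% → the new line
Night shift: Line 1 6/21 = 28.6%, the new line 173/470 = 36.8% → the new line
Overall: Line 1 113/191 = 59.2%, the new line 181/481 = 37.6% → Line 1
The new line wins each shift group but Line 1 wins overall — the comparison reverses. The new line's units skew toward night shift, which has a lower base rate.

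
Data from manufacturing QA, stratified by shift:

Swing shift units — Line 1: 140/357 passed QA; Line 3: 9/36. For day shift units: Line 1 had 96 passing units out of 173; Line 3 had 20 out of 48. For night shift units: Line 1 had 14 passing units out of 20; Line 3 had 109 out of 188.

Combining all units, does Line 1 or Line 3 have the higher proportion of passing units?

Line 3

Swing shift: Line 1 140/357 = 39.2%, Line 3 9/36 = 25.0% → Line 1
Day shift: Line 1 96/173 = 55.5%, Line 3 20/48 = 41.7% → Line 1
Night shift: Line 1 14/20 = 70.0%, Line 3 109/188 = 58.0% → Line 1
Overall: Line 1 250/550 = 45.5%, Line 3 138/272 = 50.7% → Line 3
(Line 1 wins every shift group but Line 3 wins overall — Line 1's units skew toward the low-rate swing shift group.)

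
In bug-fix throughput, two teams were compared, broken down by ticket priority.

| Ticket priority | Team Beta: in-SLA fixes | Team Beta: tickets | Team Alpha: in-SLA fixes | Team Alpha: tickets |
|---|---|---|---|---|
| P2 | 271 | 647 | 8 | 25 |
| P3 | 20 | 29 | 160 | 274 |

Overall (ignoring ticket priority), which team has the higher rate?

P2: Team Beta 271/647 = 41.9%, Team Alpha 8/25 = 32.0% → Team Beta
P3: Team Beta 20/29 = 69.0%, Team Alpha 160/274 = 58.4% → Team Beta
Overall: Team Beta 291/676 = 43.0%, Team Alpha 168/299 = 56.2% → Team Alpha
(Team Beta wins every ticket group but Team Alpha wins overall — Team Beta's tickets skew toward the low-rate P2 group.)

Team Alpha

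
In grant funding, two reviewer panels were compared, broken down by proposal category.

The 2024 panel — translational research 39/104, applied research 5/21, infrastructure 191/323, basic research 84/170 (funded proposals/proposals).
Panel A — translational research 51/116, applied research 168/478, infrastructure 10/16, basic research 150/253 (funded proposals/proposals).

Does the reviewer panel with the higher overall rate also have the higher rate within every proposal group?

Translational research: the 2024 panel 39/104 = 37.5%, Panel A 51/116 = 44.0% → Panel A
Applied research: the 2024 panel 5/21 = 23.8%, Panel A 168/478 = 35.1% → Panel A
Infrastructure: the 2024 panel 191/323 = 59.1%, Panel A 10/16 = 62.5% → Panel A
Basic research: the 2024 panel 84/170 = 49.4%, Panel A 150/253 = 59.3% → Panel A
Overall: the 2024 panel 319/618 = 51.6%, Panel A 379/863 = 43.9% → the 2024 panel
Panel A wins each proposal group but the 2024 panel wins overall — the comparison reverses. Panel A's proposals skew toward applied research, which has a lower base rate.

No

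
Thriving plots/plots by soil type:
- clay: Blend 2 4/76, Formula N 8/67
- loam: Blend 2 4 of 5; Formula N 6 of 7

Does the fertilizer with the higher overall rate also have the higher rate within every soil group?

Clay: Blend 2 4/76 = 5.3%, Formula N 8/67 = 11.9% → Formula N
Loam: Blend 2 4/5 = 80.0%, Formula N 6/7 = 85.7% → Formula N
Overall: Blend 2 8/81 = 9.9%, Formula N 14/74 = 18.9% → Formula N
Formula N wins overall and in every soil group — no reversal.

Yes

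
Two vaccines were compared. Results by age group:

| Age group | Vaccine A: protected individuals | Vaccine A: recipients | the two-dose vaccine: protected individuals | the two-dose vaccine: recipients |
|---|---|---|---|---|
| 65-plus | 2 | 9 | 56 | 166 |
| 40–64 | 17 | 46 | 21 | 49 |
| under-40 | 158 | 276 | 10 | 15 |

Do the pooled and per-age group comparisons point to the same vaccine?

No

65-plus: Vaccine A 2/9 = 22.2%, the two-dose vaccine 56/166 = 33.7% → the two-dose vaccine
40–64: Vaccine A 17/46 = 37.0%, the two-dose vaccine 21/49 = 42.9% → the two-dose vaccine
Under-40: Vaccine A 158/276 = 57.2%, the two-dose vaccine 10/15 = 66.7% → the two-dose vaccine
Overall: Vaccine A 177/331 = 53.5%, the two-dose vaccine 87/230 = 37.8% → Vaccine A
The two-dose vaccine wins each age group but Vaccine A wins overall — the comparison reverses. The two-dose vaccine's recipients skew toward 65-plus, which has a lower base rate.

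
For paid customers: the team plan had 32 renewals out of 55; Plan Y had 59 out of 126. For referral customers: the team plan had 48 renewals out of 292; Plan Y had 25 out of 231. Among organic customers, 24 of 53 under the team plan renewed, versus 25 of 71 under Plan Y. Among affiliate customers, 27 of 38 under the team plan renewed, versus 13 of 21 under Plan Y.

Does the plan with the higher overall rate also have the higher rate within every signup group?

Yes

Paid: the team plan 32/55 = 58.2%, Plan Y 59/126 = 46.8% → the team plan
Referral: the team plan 48/292 = 16.4%, Plan Y 25/231 = 10.8% → the team plan
Organic: the team plan 24/53 = 45.3%, Plan Y 25/71 = 35.2% → the team plan
Affiliate: the team plan 27/38 = 71.1%, Plan Y 13/21 = 61.9% → the team plan
Overall: the team plan 131/438 = 29.9%, Plan Y 122/449 = 27.2% → the team plan
The team plan wins overall and in every signup group — no reversal.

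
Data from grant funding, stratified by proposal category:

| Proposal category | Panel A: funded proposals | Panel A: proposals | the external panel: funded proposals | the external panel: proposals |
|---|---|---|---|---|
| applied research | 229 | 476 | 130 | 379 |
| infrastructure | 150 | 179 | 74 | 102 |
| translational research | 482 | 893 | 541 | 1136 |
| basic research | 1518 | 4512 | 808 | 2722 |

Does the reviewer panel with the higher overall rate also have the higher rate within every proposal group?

Applied research: Panel A 229/476 = 48.1%, the external panel 130/379 = 34.3% → Panel A
Infrastructure: Panel A 150/179 = 83.8%, the external panel 74/102 = 72.5% → Panel A
Translational research: Panel A 482/893 = 54.0%, the external panel 541/1136 = 47.6% → Panel A
Basic research: Panel A 1518/4512 = 33.6%, the external panel 808/2722 = 29.7% → Panel A
Overall: Panel A 2379/6060 = 39.3%, the external panel 1553/4339 = 35.8% → Panel A
Panel A wins overall and in every proposal group — no reversal.

Yes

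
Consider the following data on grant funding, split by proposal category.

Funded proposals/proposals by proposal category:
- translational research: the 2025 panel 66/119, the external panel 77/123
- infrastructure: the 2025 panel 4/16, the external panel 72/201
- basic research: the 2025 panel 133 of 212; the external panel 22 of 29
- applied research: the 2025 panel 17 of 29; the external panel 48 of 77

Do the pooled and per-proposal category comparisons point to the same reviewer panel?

No

Translational research: the 2025 panel 66/119 = 55.5%, the external panel 77/123 = 62.6% → the external panel
Infrastructure: the 2025 panel 4/16 = 25.0%, the external panel 72/201 = 35.8% → the external panel
Basic research: the 2025 panel 133/212 = 62.7%, the external panel 22/29 = 75.9% → the external panel
Applied research: the 2025 panel 17/29 = 58.6%, the external panel 48/77 = 62.3% → the external panel
Overall: the 2025 panel 220/376 = 58.5%, the external panel 219/430 = 50.9% → the 2025 panel
The external panel wins each proposal group but the 2025 panel wins overall — the comparison reverses. The external panel's proposals skew toward infrastructure, which has a lower base rate.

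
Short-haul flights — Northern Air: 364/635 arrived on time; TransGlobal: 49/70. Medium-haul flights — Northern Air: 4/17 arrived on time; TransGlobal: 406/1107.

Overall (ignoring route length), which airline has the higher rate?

Short-haul: Northern Air 364/635 = 57.3%, TransGlobal 49/70 = 70.0% → TransGlobal
Medium-haul: Northern Air 4/17 = 23.5%, TransGlobal 406/1107 = 36.7% → TransGlobal
Overall: Northern Air 368/652 = 56.4%, TransGlobal 455/1177 = 38.7% → Northern Air
(TransGlobal wins every route group but Northern Air wins overall — TransGlobal's flights skew toward the low-rate medium-haul group.)

Northern Air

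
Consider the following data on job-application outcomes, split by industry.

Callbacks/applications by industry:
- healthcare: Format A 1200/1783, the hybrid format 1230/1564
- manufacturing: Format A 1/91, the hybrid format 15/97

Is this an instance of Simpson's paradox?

No

Healthcare: Format A 1200/1783 = 67.3%, the hybrid format 1230/1564 = 78.6% → the hybrid format
Manufacturing: Format A 1/91 = 1.1%, the hybrid format 15/97 = 15.5% → the hybrid format
Overall: Format A 1201/1874 = 64.1%, the hybrid format 1245/1661 = 75.0% → the hybrid format
The hybrid format wins overall and in every industry group — no reversal.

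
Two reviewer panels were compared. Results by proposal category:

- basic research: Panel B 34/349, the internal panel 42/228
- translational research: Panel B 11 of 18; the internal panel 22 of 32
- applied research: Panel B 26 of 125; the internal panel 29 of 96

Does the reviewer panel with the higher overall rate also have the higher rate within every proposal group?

Basic research: Panel B 34/349 = 9.7%, the internal panel 42/228 = 18.4% → the internal panel
Translational research: Panel B 11/18 = 61.1%, the internal panel 22/32 = 68.8% → the internal panel
Applied research: Panel B 26/125 = 20.8%, the internal panel 29/96 = 30.2% → the internal panel
Overall: Panel B 71/492 = 14.4%, the internal panel 93/356 = 26.1% → the internal panel
The internal panel wins overall and in every proposal group — no reversal.

Yes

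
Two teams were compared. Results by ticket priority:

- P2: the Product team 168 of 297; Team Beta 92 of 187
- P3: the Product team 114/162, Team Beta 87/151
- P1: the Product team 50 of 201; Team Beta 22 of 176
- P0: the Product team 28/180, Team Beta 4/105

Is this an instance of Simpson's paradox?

P2: the Product team 168/297 = 56.6%, Team Beta 92/187 = 49.2% → the Product team
P3: the Product team 114/162 = 70.4%, Team Beta 87/151 = 57.6% → the Product team
P1: the Product team 50/201 = 24.9%, Team Beta 22/176 = 12.5% → the Product team
P0: the Product team 28/180 = 15.6%, Team Beta 4/105 = 3.8% → the Product team
Overall: the Product team 360/840 = 42.9%, Team Beta 205/619 = 33.1% → the Product team
The Product team wins overall and in every ticket group — no reversal.

No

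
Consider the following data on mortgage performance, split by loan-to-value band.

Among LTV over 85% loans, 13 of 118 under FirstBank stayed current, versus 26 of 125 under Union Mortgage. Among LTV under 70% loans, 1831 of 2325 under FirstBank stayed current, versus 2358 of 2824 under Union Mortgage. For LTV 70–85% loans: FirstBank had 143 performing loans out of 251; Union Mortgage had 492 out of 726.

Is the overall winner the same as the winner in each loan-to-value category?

Yes

LTV over 85%: FirstBank 13/118 = 11.0%, Union Mortgage 26/125 = 20.8% → Union Mortgage
LTV under 70%: FirstBank 1831/2325 = 78.8%, Union Mortgage 2358/2824 = 83.5% → Union Mortgage
LTV 70–85%: FirstBank 143/251 = 57.0%, Union Mortgage 492/726 = 67.8% → Union Mortgage
Overall: FirstBank 1987/2694 = 73.8%, Union Mortgage 2876/3675 = 78.3% → Union Mortgage
Union Mortgage wins overall and in every loan-to-value group — no reversal.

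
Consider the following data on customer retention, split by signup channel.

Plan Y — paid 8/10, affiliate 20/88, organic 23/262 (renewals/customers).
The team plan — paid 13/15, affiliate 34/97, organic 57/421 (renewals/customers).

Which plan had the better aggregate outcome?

Paid: Plan Y 8/10 = 80.0%, the team plan 13/15 = 86.7% → the team plan
Affiliate: Plan Y 20/88 = 22.7%, the team plan 34/97 = 35.1% → the team plan
Organic: Plan Y 23/262 = 8.8%, the team plan 57/421 = 13.5% → the team plan
Overall: Plan Y 51/360 = 14.2%, the team plan 104/533 = 19.5% → the team plan

the team plan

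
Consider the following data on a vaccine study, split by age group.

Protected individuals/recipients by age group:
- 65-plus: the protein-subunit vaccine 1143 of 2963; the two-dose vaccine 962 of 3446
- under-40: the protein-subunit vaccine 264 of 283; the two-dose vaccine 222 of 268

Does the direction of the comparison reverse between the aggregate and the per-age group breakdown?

No

65-plus: the protein-subunit vaccine 1143/2963 = 38.6%, the two-dose vaccine 962/3446 = 27.9% → the protein-subunit vaccine
Under-40: the protein-subunit vaccine 264/283 = 93.3%, the two-dose vaccine 222/268 = 82.8% → the protein-subunit vaccine
Overall: the protein-subunit vaccine 1407/3246 = 43.3%, the two-dose vaccine 1184/3714 = 31.9% → the protein-subunit vaccine
The protein-subunit vaccine wins overall and in every age group — no reversal.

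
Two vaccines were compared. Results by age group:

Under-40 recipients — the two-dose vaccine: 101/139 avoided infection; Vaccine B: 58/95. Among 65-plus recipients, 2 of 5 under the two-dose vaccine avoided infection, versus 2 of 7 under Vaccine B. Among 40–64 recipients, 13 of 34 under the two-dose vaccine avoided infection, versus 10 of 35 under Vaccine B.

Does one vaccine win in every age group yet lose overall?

Under-40: the two-dose vaccine 101/139 = 72.7%, Vaccine B 58/95 = 61.1% → the two-dose vaccine
65-plus: the two-dose vaccine 2/5 = 40.0%, Vaccine B 2/7 = 28.6% → the two-dose vaccine
40–64: the two-dose vaccine 13/34 = 38.2%, Vaccine B 10/35 = 28.6% → the two-dose vaccine
Overall: the two-dose vaccine 116/178 = 65.2%, Vaccine B 70/137 = 51.1% → the two-dose vaccine
The two-dose vaccine wins overall and in every age group — no reversal.

No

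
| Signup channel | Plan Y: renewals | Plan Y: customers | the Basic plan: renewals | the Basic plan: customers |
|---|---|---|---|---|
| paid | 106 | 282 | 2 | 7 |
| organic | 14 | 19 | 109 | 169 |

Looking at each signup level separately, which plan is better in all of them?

Plan Y

Paid: Plan Y 106/282 = 37.6%, the Basic plan 2/7 = 28.6% → Plan Y
Organic: Plan Y 14/19 = 73.7%, the Basic plan 109/169 = 64.5% → Plan Y
Plan Y has the higher rate in both groups.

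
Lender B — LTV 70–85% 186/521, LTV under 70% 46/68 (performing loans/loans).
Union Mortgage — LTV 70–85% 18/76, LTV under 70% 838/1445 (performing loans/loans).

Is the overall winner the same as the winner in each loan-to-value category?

LTV 70–85%: Lender B 186/521 = 35.7%, Union Mortgage 18/76 = 23.7% → Lender B
LTV under 70%: Lender B 46/68 = 67.6%, Union Mortgage 838/1445 = 58.0% → Lender B
Overall: Lender B 232/589 = 39.4%, Union Mortgage 856/1521 = 56.3% → Union Mortgage
Lender B wins each loan-to-value group but Union Mortgage wins overall — the comparison reverses. Lender B's loans skew toward LTV 70–85%, which has a lower base rate.

No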